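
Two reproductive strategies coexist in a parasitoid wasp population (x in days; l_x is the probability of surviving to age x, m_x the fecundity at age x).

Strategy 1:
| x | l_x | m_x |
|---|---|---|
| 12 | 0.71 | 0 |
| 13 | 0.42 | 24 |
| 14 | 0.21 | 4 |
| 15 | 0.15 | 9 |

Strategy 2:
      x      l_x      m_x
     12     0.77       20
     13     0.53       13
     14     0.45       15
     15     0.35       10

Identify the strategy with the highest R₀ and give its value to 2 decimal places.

32.54

Strategy 1: R₀ = 0.71×0 + 0.42×24 + 0.21×4 + 0.15×9 = 12.2700
Strategy 2: R₀ = 0.77×20 + 0.53×13 + 0.45×15 + 0.35×10 = 32.5400
Highest R₀: strategy 2 with 32.5400.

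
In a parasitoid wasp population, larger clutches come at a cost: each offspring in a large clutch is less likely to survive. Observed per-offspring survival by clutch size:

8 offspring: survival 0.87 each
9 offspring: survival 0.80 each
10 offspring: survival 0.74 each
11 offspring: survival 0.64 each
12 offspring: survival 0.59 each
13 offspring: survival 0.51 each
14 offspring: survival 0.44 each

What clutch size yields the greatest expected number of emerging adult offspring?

Expected emerging adult offspring = c × s(c):
  c=8: 8 × 0.87 = 6.960
  c=9: 9 × 0.80 = 7.200
  c=10: 10 × 0.74 = 7.400
  c=11: 11 × 0.64 = 7.040
  c=12: 12 × 0.59 = 7.080
  c=13: 13 × 0.51 = 6.630
  c=14: 14 × 0.44 = 6.160
Maximum at c = 10 (7.400 emerging adult offspring).

10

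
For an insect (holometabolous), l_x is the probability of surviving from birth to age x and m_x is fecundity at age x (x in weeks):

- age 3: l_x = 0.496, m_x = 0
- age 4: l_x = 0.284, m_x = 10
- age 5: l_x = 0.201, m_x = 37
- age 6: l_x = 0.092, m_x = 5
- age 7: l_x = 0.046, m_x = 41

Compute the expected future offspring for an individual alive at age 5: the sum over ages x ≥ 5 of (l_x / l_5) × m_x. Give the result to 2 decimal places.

l_5 = 0.201. Conditional survival from age 5 to x is l_x / l_5.
  x=5: (0.201/0.201) × 37 = 37.0000
  x=6: (0.092/0.201) × 5 = 2.2886
  x=7: (0.046/0.201) × 41 = 9.3831
Sum = 37.0000 + 2.2886 + 9.3831 = 48.6716

48.67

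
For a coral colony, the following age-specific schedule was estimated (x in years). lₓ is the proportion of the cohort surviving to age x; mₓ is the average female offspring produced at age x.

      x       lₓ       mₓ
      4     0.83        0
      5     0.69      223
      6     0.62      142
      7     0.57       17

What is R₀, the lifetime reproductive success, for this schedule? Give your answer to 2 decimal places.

251.60

R₀ = Σ lₓ mₓ:
  age 4: 0.83 × 0 = 0.0000
  age 5: 0.69 × 223 = 153.8700
  age 6: 0.62 × 142 = 88.0400
  age 7: 0.57 × 17 = 9.6900
R₀ = 0.0000 + 153.8700 + 88.0400 + 9.6900 = 251.6000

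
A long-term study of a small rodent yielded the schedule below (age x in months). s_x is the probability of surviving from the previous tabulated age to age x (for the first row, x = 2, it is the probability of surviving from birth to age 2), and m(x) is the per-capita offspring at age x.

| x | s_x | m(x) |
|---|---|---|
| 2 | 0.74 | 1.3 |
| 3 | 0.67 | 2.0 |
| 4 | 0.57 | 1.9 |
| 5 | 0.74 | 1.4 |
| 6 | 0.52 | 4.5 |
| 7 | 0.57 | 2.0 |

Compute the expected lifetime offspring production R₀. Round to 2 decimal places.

Survivorship from birth: l_x = s_2·s_3·…·s_x.
  l_2 = 0.74000
  l_3 = 0.49580
  l_4 = 0.28261
  l_5 = 0.20913
  l_6 = 0.10875
  l_7 = 0.06199
R₀ = Σ l_x m(x):
  age 2: 0.74000 × 1.3 = 0.9620
  age 3: 0.49580 × 2.0 = 0.9916
  age 4: 0.28261 × 1.9 = 0.5370
  age 5: 0.20913 × 1.4 = 0.2928
  age 6: 0.10875 × 4.5 = 0.4894
  age 7: 0.06199 × 2.0 = 0.1240
R₀ = 0.9620 + 0.9916 + 0.5370 + 0.2928 + 0.4894 + 0.1240 = 3.3967

3.40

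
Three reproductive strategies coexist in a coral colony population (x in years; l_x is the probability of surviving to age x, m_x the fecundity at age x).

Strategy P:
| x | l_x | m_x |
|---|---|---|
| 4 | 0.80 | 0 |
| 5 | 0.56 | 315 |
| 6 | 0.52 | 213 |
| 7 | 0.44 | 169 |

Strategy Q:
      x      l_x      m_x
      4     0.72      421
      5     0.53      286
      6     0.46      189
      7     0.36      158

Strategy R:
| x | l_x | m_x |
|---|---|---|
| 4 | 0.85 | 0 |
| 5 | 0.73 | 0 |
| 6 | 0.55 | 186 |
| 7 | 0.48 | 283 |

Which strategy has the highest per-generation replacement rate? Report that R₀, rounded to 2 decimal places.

Strategy P: R₀ = 0.80×0 + 0.56×315 + 0.52×213 + 0.44×169 = 361.5200
Strategy Q: R₀ = 0.72×421 + 0.53×286 + 0.46×189 + 0.36×158 = 598.5200
Strategy R: R₀ = 0.85×0 + 0.73×0 + 0.55×186 + 0.48×283 = 238.1400
Highest R₀: strategy Q with 598.5200.

598.52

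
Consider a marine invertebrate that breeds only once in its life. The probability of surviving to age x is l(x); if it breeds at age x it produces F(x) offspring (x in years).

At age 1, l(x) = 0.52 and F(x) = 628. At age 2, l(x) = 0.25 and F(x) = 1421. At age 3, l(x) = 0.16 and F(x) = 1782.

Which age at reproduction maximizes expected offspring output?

2

Expected offspring if breeding at age x = l(x) × F(x):
  age 1: 0.52 × 628 = 326.560
  age 2: 0.25 × 1421 = 355.250
  age 3: 0.16 × 1782 = 285.120
Maximum at age 2 (355.250).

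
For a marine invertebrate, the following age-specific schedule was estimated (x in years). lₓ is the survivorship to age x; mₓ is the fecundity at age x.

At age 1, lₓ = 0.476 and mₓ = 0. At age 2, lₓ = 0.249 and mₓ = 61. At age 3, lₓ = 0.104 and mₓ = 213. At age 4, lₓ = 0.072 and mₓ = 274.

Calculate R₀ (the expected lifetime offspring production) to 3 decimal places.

57.069

R₀ = Σ lₓ mₓ:
  age 1: 0.476 × 0 = 0.0000
  age 2: 0.249 × 61 = 15.1890
  age 3: 0.104 × 213 = 22.1520
  age 4: 0.072 × 274 = 19.7280
R₀ = 0.0000 + 15.1890 + 22.1520 + 19.7280 = 57.0690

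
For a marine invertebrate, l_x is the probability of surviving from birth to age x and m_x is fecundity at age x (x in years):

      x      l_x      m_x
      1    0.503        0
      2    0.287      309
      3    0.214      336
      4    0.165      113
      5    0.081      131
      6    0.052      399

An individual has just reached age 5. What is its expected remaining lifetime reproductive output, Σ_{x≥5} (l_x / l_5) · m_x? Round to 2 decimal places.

387.15

l_5 = 0.081. Conditional survival from age 5 to x is l_x / l_5.
  x=5: (0.081/0.081) × 131 = 131.0000
  x=6: (0.052/0.081) × 399 = 256.1481
Sum = 131.0000 + 256.1481 = 387.1481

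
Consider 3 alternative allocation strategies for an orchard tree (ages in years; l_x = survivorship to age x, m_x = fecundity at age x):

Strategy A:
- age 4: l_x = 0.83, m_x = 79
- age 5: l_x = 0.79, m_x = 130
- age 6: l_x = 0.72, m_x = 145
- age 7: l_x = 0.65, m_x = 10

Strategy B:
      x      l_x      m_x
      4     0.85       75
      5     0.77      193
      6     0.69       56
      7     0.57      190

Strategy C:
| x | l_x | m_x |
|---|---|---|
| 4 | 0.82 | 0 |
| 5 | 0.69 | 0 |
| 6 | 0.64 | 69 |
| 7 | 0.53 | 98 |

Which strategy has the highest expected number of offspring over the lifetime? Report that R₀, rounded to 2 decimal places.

359.30

Strategy A: R₀ = 0.83×79 + 0.79×130 + 0.72×145 + 0.65×10 = 279.1700
Strategy B: R₀ = 0.85×75 + 0.77×193 + 0.69×56 + 0.57×190 = 359.3000
Strategy C: R₀ = 0.82×0 + 0.69×0 + 0.64×69 + 0.53×98 = 96.1000
Highest R₀: strategy B with 359.3000.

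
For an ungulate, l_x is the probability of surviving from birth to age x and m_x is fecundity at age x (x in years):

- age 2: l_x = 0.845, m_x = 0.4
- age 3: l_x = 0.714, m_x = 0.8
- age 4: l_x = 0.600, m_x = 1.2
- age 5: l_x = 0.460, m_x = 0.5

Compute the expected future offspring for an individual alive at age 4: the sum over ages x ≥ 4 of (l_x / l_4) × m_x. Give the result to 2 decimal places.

1.58

l_4 = 0.600. Conditional survival from age 4 to x is l_x / l_4.
  x=4: (0.600/0.600) × 1.2 = 1.2000
  x=5: (0.460/0.600) × 0.5 = 0.3833
Sum = 1.2000 + 0.3833 = 1.5833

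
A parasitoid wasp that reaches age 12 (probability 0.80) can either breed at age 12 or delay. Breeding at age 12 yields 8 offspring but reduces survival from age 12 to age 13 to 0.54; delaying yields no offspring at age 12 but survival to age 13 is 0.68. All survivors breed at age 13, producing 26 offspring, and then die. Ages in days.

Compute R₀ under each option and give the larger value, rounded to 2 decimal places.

17.63

breed at age 12: R₀ = 0.80 × (8 + 0.54 × 26) = 0.80 × 22.0400 = 17.6320
delay to age 13: R₀ = 0.80 × (0.68 × 26) = 0.80 × 17.6800 = 14.1440
Higher: breed at age 12 (17.6320).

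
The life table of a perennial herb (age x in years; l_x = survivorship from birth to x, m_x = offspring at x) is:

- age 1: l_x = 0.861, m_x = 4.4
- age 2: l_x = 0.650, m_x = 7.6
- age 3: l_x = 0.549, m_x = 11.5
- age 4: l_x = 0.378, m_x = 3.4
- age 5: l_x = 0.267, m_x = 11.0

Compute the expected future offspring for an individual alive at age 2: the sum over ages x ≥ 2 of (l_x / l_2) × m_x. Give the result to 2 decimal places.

l_2 = 0.650. Conditional survival from age 2 to x is l_x / l_2.
  x=2: (0.650/0.650) × 7.6 = 7.6000
  x=3: (0.549/0.650) × 11.5 = 9.7131
  x=4: (0.378/0.650) × 3.4 = 1.9772
  x=5: (0.267/0.650) × 11.0 = 4.5185
Sum = 7.6000 + 9.7131 + 1.9772 + 4.5185 = 23.8088

23.81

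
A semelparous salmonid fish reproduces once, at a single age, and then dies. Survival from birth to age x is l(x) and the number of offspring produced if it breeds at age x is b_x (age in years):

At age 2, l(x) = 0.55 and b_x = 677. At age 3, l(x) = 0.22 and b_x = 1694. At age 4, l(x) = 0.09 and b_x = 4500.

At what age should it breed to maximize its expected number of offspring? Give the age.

4

Expected offspring if breeding at age x = l(x) × b_x:
  age 2: 0.55 × 677 = 372.350
  age 3: 0.22 × 1694 = 372.680
  age 4: 0.09 × 4500 = 405.000
Maximum at age 4 (405.000).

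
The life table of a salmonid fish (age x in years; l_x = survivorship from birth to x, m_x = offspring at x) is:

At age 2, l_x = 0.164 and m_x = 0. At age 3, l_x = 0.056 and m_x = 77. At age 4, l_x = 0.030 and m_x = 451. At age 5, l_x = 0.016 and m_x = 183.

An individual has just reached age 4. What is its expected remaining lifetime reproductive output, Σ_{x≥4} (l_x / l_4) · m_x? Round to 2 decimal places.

548.60

l_4 = 0.030. Conditional survival from age 4 to x is l_x / l_4.
  x=4: (0.030/0.030) × 451 = 451.0000
  x=5: (0.016/0.030) × 183 = 97.6000
Sum = 451.0000 + 97.6000 = 548.6000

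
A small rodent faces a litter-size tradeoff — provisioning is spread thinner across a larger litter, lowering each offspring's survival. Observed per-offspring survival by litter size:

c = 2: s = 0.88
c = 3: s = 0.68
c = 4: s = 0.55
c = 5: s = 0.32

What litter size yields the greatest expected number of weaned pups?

Expected weaned pups = c × s(c):
  c=2: 2 × 0.88 = 1.760
  c=3: 3 × 0.68 = 2.040
  c=4: 4 × 0.55 = 2.200
  c=5: 5 × 0.32 = 1.600
Maximum at c = 4 (2.200 weaned pups).

4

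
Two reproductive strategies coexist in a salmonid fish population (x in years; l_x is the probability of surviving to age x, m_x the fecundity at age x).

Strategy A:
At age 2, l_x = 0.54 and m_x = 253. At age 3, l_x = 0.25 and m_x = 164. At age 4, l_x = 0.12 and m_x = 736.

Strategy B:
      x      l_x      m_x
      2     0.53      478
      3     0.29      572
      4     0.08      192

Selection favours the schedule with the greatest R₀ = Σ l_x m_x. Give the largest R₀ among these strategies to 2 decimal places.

434.58

Strategy A: R₀ = 0.54×253 + 0.25×164 + 0.12×736 = 265.9400
Strategy B: R₀ = 0.53×478 + 0.29×572 + 0.08×192 = 434.5800
Highest R₀: strategy B with 434.5800.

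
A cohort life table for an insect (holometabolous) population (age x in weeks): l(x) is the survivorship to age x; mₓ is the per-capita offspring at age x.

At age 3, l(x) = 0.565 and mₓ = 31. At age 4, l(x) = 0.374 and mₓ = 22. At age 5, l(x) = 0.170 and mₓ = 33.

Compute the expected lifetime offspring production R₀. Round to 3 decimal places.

31.353

R₀ = Σ l(x) mₓ:
  age 3: 0.565 × 31 = 17.5150
  age 4: 0.374 × 22 = 8.2280
  age 5: 0.170 × 33 = 5.6100
R₀ = 17.5150 + 8.2280 + 5.6100 = 31.3530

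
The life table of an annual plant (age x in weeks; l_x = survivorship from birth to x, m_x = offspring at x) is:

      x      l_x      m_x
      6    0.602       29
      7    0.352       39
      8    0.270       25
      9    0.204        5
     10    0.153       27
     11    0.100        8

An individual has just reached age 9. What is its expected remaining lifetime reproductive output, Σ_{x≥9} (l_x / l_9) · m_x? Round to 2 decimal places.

29.17

l_9 = 0.204. Conditional survival from age 9 to x is l_x / l_9.
  x=9: (0.204/0.204) × 5 = 5.0000
  x=10: (0.153/0.204) × 27 = 20.2500
  x=11: (0.100/0.204) × 8 = 3.9216
Sum = 5.0000 + 20.2500 + 3.9216 = 29.1716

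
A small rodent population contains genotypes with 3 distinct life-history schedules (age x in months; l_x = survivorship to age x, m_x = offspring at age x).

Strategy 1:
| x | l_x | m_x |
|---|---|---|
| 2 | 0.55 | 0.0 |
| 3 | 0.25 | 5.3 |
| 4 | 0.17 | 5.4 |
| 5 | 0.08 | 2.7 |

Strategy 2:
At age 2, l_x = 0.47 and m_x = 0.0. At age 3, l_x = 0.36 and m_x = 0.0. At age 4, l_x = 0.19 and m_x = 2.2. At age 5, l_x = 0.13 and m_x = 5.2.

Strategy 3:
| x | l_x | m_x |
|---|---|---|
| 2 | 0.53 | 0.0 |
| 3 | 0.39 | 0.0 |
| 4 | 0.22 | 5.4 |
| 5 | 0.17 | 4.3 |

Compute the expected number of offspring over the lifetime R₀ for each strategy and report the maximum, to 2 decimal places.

2.46

Strategy 1: R₀ = 0.55×0.0 + 0.25×5.3 + 0.17×5.4 + 0.08×2.7 = 2.4590
Strategy 2: R₀ = 0.47×0.0 + 0.36×0.0 + 0.19×2.2 + 0.13×5.2 = 1.0940
Strategy 3: R₀ = 0.53×0.0 + 0.39×0.0 + 0.22×5.4 + 0.17×4.3 = 1.9190
Highest R₀: strategy 1 with 2.4590.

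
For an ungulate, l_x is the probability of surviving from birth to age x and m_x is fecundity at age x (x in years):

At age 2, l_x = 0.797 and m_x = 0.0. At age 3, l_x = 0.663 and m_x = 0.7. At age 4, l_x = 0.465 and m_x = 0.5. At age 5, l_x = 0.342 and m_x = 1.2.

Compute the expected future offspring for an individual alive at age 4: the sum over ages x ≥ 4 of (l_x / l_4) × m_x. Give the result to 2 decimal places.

l_4 = 0.465. Conditional survival from age 4 to x is l_x / l_4.
  x=4: (0.465/0.465) × 0.5 = 0.5000
  x=5: (0.342/0.465) × 1.2 = 0.8826
Sum = 0.5000 + 0.8826 = 1.3826

1.38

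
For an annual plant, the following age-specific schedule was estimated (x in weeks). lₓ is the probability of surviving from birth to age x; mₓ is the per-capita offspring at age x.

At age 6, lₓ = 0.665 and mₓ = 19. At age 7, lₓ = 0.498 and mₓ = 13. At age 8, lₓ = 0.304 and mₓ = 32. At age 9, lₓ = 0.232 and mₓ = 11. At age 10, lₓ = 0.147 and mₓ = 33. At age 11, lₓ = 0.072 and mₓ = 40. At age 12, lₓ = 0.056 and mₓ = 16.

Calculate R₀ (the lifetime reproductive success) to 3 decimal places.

R₀ = Σ lₓ mₓ:
  age 6: 0.665 × 19 = 12.6350
  age 7: 0.498 × 13 = 6.4740
  age 8: 0.304 × 32 = 9.7280
  age 9: 0.232 × 11 = 2.5520
  age 10: 0.147 × 33 = 4.8510
  age 11: 0.072 × 40 = 2.8800
  age 12: 0.056 × 16 = 0.8960
R₀ = 12.6350 + 6.4740 + 9.7280 + 2.5520 + 4.8510 + 2.8800 + 0.8960 = 40.0160

40.016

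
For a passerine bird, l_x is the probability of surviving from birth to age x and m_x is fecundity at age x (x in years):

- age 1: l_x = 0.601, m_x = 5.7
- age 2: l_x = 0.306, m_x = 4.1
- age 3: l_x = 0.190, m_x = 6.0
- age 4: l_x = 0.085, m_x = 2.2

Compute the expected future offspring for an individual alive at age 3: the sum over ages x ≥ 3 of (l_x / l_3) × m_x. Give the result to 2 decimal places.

l_3 = 0.190. Conditional survival from age 3 to x is l_x / l_3.
  x=3: (0.190/0.190) × 6.0 = 6.0000
  x=4: (0.085/0.190) × 2.2 = 0.9842
Sum = 6.0000 + 0.9842 = 6.9842

6.98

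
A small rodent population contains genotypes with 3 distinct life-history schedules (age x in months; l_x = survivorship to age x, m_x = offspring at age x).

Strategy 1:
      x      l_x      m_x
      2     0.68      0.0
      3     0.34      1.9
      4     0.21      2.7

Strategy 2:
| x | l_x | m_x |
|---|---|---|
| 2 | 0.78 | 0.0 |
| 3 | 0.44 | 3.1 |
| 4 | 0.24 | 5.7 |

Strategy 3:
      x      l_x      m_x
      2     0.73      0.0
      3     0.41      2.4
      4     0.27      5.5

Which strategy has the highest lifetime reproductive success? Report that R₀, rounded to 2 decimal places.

Strategy 1: R₀ = 0.68×0.0 + 0.34×1.9 + 0.21×2.7 = 1.2130
Strategy 2: R₀ = 0.78×0.0 + 0.44×3.1 + 0.24×5.7 = 2.7320
Strategy 3: R₀ = 0.73×0.0 + 0.41×2.4 + 0.27×5.5 = 2.4690
Highest R₀: strategy 2 with 2.7320.

2.73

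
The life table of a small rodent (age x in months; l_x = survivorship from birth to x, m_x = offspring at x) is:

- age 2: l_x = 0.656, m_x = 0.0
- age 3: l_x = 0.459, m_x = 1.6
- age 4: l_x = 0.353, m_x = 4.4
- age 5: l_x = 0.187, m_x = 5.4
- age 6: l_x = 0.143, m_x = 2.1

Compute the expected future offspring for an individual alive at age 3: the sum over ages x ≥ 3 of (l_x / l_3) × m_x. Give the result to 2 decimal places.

7.84

l_3 = 0.459. Conditional survival from age 3 to x is l_x / l_3.
  x=3: (0.459/0.459) × 1.6 = 1.6000
  x=4: (0.353/0.459) × 4.4 = 3.3839
  x=5: (0.187/0.459) × 5.4 = 2.2000
  x=6: (0.143/0.459) × 2.1 = 0.6542
Sum = 1.6000 + 3.3839 + 2.2000 + 0.6542 = 7.8381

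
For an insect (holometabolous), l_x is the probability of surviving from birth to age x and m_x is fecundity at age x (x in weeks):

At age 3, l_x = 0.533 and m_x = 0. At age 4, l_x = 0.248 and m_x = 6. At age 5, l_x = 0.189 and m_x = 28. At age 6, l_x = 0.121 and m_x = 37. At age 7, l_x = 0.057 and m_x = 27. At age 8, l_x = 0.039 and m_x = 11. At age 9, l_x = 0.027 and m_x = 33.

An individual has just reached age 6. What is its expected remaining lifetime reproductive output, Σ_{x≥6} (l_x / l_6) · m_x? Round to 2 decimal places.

60.63

l_6 = 0.121. Conditional survival from age 6 to x is l_x / l_6.
  x=6: (0.121/0.121) × 37 = 37.0000
  x=7: (0.057/0.121) × 27 = 12.7190
  x=8: (0.039/0.121) × 11 = 3.5455
  x=9: (0.027/0.121) × 33 = 7.3636
Sum = 37.0000 + 12.7190 + 3.5455 + 7.3636 = 60.6281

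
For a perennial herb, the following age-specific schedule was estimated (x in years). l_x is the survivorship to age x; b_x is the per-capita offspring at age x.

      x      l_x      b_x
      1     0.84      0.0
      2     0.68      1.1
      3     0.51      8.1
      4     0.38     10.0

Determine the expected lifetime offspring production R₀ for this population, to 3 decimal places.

8.679

R₀ = Σ l_x b_x:
  age 1: 0.84 × 0.0 = 0.0000
  age 2: 0.68 × 1.1 = 0.7480
  age 3: 0.51 × 8.1 = 4.1310
  age 4: 0.38 × 10.0 = 3.8000
R₀ = 0.0000 + 0.7480 + 4.1310 + 3.8000 = 8.6790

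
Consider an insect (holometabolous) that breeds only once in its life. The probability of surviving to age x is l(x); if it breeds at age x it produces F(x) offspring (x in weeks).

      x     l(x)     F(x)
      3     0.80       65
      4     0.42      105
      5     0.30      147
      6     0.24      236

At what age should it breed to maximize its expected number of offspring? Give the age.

6

Expected offspring if breeding at age x = l(x) × F(x):
  age 3: 0.80 × 65 = 52.000
  age 4: 0.42 × 105 = 44.100
  age 5: 0.30 × 147 = 44.100
  age 6: 0.24 × 236 = 56.640
Maximum at age 6 (56.640).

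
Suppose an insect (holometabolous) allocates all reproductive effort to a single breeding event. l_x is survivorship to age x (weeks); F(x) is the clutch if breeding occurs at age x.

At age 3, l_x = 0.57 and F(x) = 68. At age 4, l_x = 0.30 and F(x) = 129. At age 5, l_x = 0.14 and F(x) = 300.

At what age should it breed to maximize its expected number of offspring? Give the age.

5

Expected offspring if breeding at age x = l_x × F(x):
  age 3: 0.57 × 68 = 38.760
  age 4: 0.30 × 129 = 38.700
  age 5: 0.14 × 300 = 42.000
Maximum at age 5 (42.000).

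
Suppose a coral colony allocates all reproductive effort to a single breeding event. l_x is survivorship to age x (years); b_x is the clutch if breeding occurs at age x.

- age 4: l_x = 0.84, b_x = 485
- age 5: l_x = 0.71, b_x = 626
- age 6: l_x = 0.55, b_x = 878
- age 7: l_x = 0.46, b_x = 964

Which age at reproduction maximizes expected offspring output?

Expected offspring if breeding at age x = l_x × b_x:
  age 4: 0.84 × 485 = 407.400
  age 5: 0.71 × 626 = 444.460
  age 6: 0.55 × 878 = 482.900
  age 7: 0.46 × 964 = 443.440
Maximum at age 6 (482.900).

6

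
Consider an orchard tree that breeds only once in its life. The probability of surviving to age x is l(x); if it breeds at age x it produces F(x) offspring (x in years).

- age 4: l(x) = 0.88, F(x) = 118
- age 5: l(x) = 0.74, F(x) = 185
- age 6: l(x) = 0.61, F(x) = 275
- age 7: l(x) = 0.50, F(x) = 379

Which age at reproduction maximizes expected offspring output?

Expected offspring if breeding at age x = l(x) × F(x):
  age 4: 0.88 × 118 = 103.840
  age 5: 0.74 × 185 = 136.900
  age 6: 0.61 × 275 = 167.750
  age 7: 0.50 × 379 = 189.500
Maximum at age 7 (189.500).

7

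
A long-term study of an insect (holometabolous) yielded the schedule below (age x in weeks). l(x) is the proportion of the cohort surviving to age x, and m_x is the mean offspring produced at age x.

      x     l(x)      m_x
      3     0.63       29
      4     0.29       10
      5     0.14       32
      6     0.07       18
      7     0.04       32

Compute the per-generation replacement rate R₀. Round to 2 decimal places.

R₀ = Σ l(x) m_x:
  age 3: 0.63 × 29 = 18.2700
  age 4: 0.29 × 10 = 2.9000
  age 5: 0.14 × 32 = 4.4800
  age 6: 0.07 × 18 = 1.2600
  age 7: 0.04 × 32 = 1.2800
R₀ = 18.2700 + 2.9000 + 4.4800 + 1.2600 + 1.2800 = 28.1900

28.19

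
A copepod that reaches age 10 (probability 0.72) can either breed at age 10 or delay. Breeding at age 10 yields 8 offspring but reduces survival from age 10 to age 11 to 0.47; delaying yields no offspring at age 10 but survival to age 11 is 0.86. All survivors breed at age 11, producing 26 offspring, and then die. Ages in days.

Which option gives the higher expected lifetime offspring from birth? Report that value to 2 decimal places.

breed at age 10: R₀ = 0.72 × (8 + 0.47 × 26) = 0.72 × 20.2200 = 14.5584
delay to age 11: R₀ = 0.72 × (0.86 × 26) = 0.72 × 22.3600 = 16.0992
Higher: delay to age 11 (16.0992).

16.10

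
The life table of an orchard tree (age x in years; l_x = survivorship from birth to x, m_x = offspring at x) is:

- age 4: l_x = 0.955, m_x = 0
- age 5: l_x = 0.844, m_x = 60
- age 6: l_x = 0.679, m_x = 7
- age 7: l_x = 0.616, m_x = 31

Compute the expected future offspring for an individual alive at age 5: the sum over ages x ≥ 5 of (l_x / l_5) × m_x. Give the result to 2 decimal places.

88.26

l_5 = 0.844. Conditional survival from age 5 to x is l_x / l_5.
  x=5: (0.844/0.844) × 60 = 60.0000
  x=6: (0.679/0.844) × 7 = 5.6315
  x=7: (0.616/0.844) × 31 = 22.6256
Sum = 60.0000 + 5.6315 + 22.6256 = 88.2571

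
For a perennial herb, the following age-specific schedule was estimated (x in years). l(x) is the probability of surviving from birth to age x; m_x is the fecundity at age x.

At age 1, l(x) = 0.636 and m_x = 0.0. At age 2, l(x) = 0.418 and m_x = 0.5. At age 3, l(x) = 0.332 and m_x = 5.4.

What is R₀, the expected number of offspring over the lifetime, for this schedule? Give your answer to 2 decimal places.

2.00

R₀ = Σ l(x) m_x:
  age 1: 0.636 × 0.0 = 0.0000
  age 2: 0.418 × 0.5 = 0.2090
  age 3: 0.332 × 5.4 = 1.7928
R₀ = 0.0000 + 0.2090 + 1.7928 = 2.0018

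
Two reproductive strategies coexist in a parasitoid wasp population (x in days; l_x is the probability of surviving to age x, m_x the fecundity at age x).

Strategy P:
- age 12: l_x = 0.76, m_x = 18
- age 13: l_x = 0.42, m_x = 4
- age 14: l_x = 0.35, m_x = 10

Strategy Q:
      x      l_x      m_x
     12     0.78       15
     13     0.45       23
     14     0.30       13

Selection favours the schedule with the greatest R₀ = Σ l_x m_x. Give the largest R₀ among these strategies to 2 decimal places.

Strategy P: R₀ = 0.76×18 + 0.42×4 + 0.35×10 = 18.8600
Strategy Q: R₀ = 0.78×15 + 0.45×23 + 0.30×13 = 25.9500
Highest R₀: strategy Q with 25.9500.

25.95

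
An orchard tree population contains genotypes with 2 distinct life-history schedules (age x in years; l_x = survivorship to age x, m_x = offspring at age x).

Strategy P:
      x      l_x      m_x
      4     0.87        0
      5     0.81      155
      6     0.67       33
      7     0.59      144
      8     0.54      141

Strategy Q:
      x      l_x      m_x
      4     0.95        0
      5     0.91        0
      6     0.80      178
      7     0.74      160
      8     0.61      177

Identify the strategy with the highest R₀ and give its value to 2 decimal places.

Strategy P: R₀ = 0.87×0 + 0.81×155 + 0.67×33 + 0.59×144 + 0.54×141 = 308.7600
Strategy Q: R₀ = 0.95×0 + 0.91×0 + 0.80×178 + 0.74×160 + 0.61×177 = 368.7700
Highest R₀: strategy Q with 368.7700.

368.77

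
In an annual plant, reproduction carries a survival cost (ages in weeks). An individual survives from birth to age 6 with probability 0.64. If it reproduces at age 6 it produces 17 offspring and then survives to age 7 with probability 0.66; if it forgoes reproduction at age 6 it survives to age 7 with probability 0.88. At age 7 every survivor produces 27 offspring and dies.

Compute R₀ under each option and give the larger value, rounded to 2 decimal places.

22.28

breed at age 6: R₀ = 0.64 × (17 + 0.66 × 27) = 0.64 × 34.8200 = 22.2848
delay to age 7: R₀ = 0.64 × (0.88 × 27) = 0.64 × 23.7600 = 15.2064
Higher: breed at age 6 (22.2848).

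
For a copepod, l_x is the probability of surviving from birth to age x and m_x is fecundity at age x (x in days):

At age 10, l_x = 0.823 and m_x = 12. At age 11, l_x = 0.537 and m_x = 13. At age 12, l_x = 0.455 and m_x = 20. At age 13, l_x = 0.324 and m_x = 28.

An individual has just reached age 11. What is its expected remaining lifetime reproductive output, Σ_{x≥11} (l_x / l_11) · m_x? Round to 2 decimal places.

l_11 = 0.537. Conditional survival from age 11 to x is l_x / l_11.
  x=11: (0.537/0.537) × 13 = 13.0000
  x=12: (0.455/0.537) × 20 = 16.9460
  x=13: (0.324/0.537) × 28 = 16.8939
Sum = 13.0000 + 16.9460 + 16.8939 = 46.8399

46.84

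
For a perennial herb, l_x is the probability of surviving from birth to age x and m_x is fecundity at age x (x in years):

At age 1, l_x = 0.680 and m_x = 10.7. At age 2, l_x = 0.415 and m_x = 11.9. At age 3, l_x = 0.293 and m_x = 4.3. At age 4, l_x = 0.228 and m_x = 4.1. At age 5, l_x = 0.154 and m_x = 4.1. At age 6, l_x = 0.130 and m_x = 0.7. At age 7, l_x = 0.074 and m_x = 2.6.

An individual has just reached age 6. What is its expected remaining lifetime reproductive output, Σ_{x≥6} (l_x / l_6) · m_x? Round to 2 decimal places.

2.18

l_6 = 0.130. Conditional survival from age 6 to x is l_x / l_6.
  x=6: (0.130/0.130) × 0.7 = 0.7000
  x=7: (0.074/0.130) × 2.6 = 1.4800
Sum = 0.7000 + 1.4800 = 2.1800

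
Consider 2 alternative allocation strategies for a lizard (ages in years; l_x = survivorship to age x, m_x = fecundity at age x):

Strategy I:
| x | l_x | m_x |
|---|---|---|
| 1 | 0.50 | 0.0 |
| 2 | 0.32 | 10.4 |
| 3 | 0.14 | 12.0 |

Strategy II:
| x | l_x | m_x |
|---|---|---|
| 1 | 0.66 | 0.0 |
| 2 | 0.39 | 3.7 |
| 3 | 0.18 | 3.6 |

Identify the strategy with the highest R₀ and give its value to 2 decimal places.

Strategy I: R₀ = 0.50×0.0 + 0.32×10.4 + 0.14×12.0 = 5.0080
Strategy II: R₀ = 0.66×0.0 + 0.39×3.7 + 0.18×3.6 = 2.0910
Highest R₀: strategy I with 5.0080.

5.01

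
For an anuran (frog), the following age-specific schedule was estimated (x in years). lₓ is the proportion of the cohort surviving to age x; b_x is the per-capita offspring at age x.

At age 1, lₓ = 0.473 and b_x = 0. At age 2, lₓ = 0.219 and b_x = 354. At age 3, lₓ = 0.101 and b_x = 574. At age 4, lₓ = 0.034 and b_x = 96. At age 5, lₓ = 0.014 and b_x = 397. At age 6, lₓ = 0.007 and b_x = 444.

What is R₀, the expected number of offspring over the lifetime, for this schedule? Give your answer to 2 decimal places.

R₀ = Σ lₓ b_x:
  age 1: 0.473 × 0 = 0.0000
  age 2: 0.219 × 354 = 77.5260
  age 3: 0.101 × 574 = 57.9740
  age 4: 0.034 × 96 = 3.2640
  age 5: 0.014 × 397 = 5.5580
  age 6: 0.007 × 444 = 3.1080
R₀ = 0.0000 + 77.5260 + 57.9740 + 3.2640 + 5.5580 + 3.1080 = 147.4300

147.43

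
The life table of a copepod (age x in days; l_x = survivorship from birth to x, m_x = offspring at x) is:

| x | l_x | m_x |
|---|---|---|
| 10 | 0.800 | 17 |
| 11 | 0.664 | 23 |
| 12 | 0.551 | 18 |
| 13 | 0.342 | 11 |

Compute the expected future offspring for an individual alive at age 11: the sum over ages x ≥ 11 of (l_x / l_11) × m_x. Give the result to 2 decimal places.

l_11 = 0.664. Conditional survival from age 11 to x is l_x / l_11.
  x=11: (0.664/0.664) × 23 = 23.0000
  x=12: (0.551/0.664) × 18 = 14.9367
  x=13: (0.342/0.664) × 11 = 5.6657
Sum = 23.0000 + 14.9367 + 5.6657 = 43.6024

43.60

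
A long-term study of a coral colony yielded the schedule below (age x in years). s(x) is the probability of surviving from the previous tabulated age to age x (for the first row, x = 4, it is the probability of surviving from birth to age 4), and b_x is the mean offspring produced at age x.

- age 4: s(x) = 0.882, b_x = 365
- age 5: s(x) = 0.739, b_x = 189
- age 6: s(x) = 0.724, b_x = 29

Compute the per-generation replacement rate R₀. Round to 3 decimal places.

458.805

Survivorship from birth: l_x = s_4·s_5·…·s_x.
  l_4 = 0.88200
  l_5 = 0.65180
  l_6 = 0.47190
R₀ = Σ l_x b_x:
  age 4: 0.88200 × 365 = 321.9300
  age 5: 0.65180 × 189 = 123.1902
  age 6: 0.47190 × 29 = 13.6851
R₀ = 321.9300 + 123.1902 + 13.6851 = 458.8053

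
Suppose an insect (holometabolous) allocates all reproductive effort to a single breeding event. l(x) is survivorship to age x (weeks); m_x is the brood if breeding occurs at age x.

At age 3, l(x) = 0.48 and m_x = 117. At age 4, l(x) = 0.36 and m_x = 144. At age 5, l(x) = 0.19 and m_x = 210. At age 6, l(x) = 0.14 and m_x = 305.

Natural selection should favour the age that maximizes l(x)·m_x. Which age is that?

Expected offspring if breeding at age x = l(x) × m_x:
  age 3: 0.48 × 117 = 56.160
  age 4: 0.36 × 144 = 51.840
  age 5: 0.19 × 210 = 39.900
  age 6: 0.14 × 305 = 42.700
Maximum at age 3 (56.160).

3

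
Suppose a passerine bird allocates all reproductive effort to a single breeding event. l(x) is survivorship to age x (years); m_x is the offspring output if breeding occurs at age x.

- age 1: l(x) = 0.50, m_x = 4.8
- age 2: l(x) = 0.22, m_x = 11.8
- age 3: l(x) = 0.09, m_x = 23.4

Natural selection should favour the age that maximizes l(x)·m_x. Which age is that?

Expected offspring if breeding at age x = l(x) × m_x:
  age 1: 0.50 × 4.8 = 2.400
  age 2: 0.22 × 11.8 = 2.596
  age 3: 0.09 × 23.4 = 2.106
Maximum at age 2 (2.596).

2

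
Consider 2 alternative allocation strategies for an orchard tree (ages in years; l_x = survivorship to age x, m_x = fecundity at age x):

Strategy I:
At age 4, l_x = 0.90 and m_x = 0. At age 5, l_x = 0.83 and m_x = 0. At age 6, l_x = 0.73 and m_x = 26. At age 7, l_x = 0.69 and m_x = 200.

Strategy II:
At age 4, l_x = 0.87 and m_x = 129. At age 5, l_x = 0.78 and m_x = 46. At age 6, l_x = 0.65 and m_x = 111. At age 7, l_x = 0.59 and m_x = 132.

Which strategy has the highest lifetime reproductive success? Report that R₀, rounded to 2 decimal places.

Strategy I: R₀ = 0.90×0 + 0.83×0 + 0.73×26 + 0.69×200 = 156.9800
Strategy II: R₀ = 0.87×129 + 0.78×46 + 0.65×111 + 0.59×132 = 298.1400
Highest R₀: strategy II with 298.1400.

298.14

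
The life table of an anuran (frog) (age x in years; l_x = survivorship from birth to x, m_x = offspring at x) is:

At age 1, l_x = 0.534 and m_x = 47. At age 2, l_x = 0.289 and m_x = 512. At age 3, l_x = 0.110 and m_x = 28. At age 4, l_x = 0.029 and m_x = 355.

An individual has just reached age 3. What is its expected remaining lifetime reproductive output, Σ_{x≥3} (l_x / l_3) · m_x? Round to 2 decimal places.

l_3 = 0.110. Conditional survival from age 3 to x is l_x / l_3.
  x=3: (0.110/0.110) × 28 = 28.0000
  x=4: (0.029/0.110) × 355 = 93.5909
Sum = 28.0000 + 93.5909 = 121.5909

121.59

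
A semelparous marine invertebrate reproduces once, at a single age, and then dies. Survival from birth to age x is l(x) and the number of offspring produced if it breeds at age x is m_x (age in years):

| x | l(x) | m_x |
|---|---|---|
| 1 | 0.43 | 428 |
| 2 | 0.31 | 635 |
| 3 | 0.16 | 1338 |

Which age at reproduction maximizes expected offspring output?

3

Expected offspring if breeding at age x = l(x) × m_x:
  age 1: 0.43 × 428 = 184.040
  age 2: 0.31 × 635 = 196.850
  age 3: 0.16 × 1338 = 214.080
Maximum at age 3 (214.080).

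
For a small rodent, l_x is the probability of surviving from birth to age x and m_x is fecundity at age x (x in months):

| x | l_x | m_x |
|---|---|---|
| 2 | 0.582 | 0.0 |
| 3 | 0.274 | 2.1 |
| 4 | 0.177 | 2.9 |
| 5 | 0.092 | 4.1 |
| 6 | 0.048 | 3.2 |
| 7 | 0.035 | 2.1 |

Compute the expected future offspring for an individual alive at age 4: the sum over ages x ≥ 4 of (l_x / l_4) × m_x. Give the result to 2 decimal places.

l_4 = 0.177. Conditional survival from age 4 to x is l_x / l_4.
  x=4: (0.177/0.177) × 2.9 = 2.9000
  x=5: (0.092/0.177) × 4.1 = 2.1311
  x=6: (0.048/0.177) × 3.2 = 0.8678
  x=7: (0.035/0.177) × 2.1 = 0.4153
Sum = 2.9000 + 2.1311 + 0.8678 + 0.4153 = 6.3141

6.31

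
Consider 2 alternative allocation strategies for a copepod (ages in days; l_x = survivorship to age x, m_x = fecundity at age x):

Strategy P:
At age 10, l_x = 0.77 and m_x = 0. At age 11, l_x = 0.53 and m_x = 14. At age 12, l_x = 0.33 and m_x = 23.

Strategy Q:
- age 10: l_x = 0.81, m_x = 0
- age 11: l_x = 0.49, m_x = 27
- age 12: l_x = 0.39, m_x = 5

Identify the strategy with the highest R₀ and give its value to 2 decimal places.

Strategy P: R₀ = 0.77×0 + 0.53×14 + 0.33×23 = 15.0100
Strategy Q: R₀ = 0.81×0 + 0.49×27 + 0.39×5 = 15.1800
Highest R₀: strategy Q with 15.1800.

15.18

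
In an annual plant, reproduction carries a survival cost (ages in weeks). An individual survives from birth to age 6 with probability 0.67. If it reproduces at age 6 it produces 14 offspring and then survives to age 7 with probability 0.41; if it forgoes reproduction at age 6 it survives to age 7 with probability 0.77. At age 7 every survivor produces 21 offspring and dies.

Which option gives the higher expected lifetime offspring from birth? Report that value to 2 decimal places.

breed at age 6: R₀ = 0.67 × (14 + 0.41 × 21) = 0.67 × 22.6100 = 15.1487
delay to age 7: R₀ = 0.67 × (0.77 × 21) = 0.67 × 16.1700 = 10.8339
Higher: breed at age 6 (15.1487).

15.15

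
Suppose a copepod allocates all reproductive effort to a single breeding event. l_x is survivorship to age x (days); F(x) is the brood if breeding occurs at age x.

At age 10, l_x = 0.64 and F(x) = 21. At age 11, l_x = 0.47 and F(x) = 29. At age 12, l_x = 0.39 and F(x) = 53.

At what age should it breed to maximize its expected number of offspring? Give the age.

12

Expected offspring if breeding at age x = l_x × F(x):
  age 10: 0.64 × 21 = 13.440
  age 11: 0.47 × 29 = 13.630
  age 12: 0.39 × 53 = 20.670
Maximum at age 12 (20.670).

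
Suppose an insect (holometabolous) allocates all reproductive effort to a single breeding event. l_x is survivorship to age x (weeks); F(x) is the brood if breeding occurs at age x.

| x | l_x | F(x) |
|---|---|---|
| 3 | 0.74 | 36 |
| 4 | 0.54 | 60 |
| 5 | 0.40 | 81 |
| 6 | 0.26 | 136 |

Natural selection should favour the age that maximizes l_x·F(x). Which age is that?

6

Expected offspring if breeding at age x = l_x × F(x):
  age 3: 0.74 × 36 = 26.640
  age 4: 0.54 × 60 = 32.400
  age 5: 0.40 × 81 = 32.400
  age 6: 0.26 × 136 = 35.360
Maximum at age 6 (35.360).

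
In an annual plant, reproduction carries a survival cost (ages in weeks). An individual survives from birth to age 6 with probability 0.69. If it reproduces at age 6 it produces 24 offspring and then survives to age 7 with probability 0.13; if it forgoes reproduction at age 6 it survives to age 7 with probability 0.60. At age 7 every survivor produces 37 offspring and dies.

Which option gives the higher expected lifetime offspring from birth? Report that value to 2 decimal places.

19.88

breed at age 6: R₀ = 0.69 × (24 + 0.13 × 37) = 0.69 × 28.8100 = 19.8789
delay to age 7: R₀ = 0.69 × (0.60 × 37) = 0.69 × 22.2000 = 15.3180
Higher: breed at age 6 (19.8789).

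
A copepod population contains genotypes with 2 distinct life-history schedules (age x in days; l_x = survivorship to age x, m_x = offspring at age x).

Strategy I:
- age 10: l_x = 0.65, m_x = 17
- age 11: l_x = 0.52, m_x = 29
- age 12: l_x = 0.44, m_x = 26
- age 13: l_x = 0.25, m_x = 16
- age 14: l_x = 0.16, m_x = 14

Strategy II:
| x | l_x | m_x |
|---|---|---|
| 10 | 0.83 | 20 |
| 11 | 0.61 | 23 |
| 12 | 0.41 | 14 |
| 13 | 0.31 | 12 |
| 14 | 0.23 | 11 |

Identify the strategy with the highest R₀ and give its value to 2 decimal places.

Strategy I: R₀ = 0.65×17 + 0.52×29 + 0.44×26 + 0.25×16 + 0.16×14 = 43.8100
Strategy II: R₀ = 0.83×20 + 0.61×23 + 0.41×14 + 0.31×12 + 0.23×11 = 42.6200
Highest R₀: strategy I with 43.8100.

43.81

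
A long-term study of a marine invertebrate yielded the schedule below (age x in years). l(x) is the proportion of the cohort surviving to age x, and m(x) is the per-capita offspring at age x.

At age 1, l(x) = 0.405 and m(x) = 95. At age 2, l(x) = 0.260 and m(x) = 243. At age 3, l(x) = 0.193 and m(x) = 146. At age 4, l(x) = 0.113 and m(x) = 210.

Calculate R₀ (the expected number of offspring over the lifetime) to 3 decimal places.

153.563

R₀ = Σ l(x) m(x):
  age 1: 0.405 × 95 = 38.4750
  age 2: 0.260 × 243 = 63.1800
  age 3: 0.193 × 146 = 28.1780
  age 4: 0.113 × 210 = 23.7300
R₀ = 38.4750 + 63.1800 + 28.1780 + 23.7300 = 153.5630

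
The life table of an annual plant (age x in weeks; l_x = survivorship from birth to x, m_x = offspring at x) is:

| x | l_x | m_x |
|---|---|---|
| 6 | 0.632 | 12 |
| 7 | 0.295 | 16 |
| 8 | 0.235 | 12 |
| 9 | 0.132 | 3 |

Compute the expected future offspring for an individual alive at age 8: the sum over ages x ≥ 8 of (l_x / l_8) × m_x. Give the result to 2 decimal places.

13.69

l_8 = 0.235. Conditional survival from age 8 to x is l_x / l_8.
  x=8: (0.235/0.235) × 12 = 12.0000
  x=9: (0.132/0.235) × 3 = 1.6851
Sum = 12.0000 + 1.6851 = 13.6851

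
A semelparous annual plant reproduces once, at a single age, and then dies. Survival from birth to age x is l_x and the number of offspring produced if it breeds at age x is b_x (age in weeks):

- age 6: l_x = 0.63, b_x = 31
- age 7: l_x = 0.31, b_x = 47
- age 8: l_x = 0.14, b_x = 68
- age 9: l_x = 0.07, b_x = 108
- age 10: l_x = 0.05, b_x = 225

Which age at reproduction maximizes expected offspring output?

6

Expected offspring if breeding at age x = l_x × b_x:
  age 6: 0.63 × 31 = 19.530
  age 7: 0.31 × 47 = 14.570
  age 8: 0.14 × 68 = 9.520
  age 9: 0.07 × 108 = 7.560
  age 10: 0.05 × 225 = 11.250
Maximum at age 6 (19.530).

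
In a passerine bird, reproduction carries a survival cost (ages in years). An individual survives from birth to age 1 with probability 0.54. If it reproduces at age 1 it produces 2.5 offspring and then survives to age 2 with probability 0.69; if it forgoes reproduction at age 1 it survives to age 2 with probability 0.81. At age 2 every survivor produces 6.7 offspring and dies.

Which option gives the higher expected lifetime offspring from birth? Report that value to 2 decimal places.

3.85

breed at age 1: R₀ = 0.54 × (2.5 + 0.69 × 6.7) = 0.54 × 7.1230 = 3.8464
delay to age 2: R₀ = 0.54 × (0.81 × 6.7) = 0.54 × 5.4270 = 2.9306
Higher: breed at age 1 (3.8464).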